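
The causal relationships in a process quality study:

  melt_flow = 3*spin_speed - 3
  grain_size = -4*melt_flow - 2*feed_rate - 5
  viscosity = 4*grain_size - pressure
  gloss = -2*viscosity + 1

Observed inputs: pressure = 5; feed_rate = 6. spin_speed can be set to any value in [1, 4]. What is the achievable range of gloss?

147 to 435

Substituting into the grain_size equation gives grain_size = -12*spin_speed - 5.
Substituting into the viscosity equation gives viscosity = -48*spin_speed - 25.
So gloss = 96*spin_speed + 51.
Linear in spin_speed, so extremes are at the endpoints: spin_speed = 1 gives gloss = 147; spin_speed = 4 gives gloss = 435.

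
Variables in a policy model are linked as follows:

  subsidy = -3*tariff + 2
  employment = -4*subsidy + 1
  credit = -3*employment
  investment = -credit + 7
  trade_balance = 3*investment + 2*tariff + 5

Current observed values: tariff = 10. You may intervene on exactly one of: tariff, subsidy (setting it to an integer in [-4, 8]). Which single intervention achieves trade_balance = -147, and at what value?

Intervening on tariff: with other inputs at their observed values, trade_balance = 110*tariff - 37. Solving for -147 gives tariff = -1, within [-4, 8].
Intervening on subsidy: trade_balance = -36*subsidy + 55. Reaching -147 requires subsidy = 101/18, not an integer.

set tariff = -1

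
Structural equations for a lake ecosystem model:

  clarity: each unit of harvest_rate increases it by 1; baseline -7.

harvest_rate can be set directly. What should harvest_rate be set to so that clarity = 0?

Solve harvest_rate - 7 = 0: harvest_rate = (0 + 7) / 1 = 7.

harvest_rate = 7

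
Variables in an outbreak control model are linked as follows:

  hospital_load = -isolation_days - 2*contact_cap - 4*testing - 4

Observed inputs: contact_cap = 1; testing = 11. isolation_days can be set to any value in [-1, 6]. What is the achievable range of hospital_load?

-56 to -49

Substituting into the hospital_load equation gives hospital_load = -isolation_days - 50.
Linear in isolation_days, so extremes are at the endpoints: isolation_days = -1 gives hospital_load = -49; isolation_days = 6 gives hospital_load = -56.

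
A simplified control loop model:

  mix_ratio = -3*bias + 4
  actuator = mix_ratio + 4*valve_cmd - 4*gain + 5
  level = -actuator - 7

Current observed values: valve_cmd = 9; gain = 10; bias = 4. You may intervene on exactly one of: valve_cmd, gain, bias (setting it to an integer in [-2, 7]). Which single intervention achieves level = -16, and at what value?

set gain = 6

Intervening on valve_cmd: level = -4*valve_cmd + 36. Reaching -16 requires valve_cmd = 13, outside [-2, 7].
Intervening on gain: with other inputs at their observed values, level = 4*gain - 40. Solving for -16 gives gain = 6, within [-2, 7].
Intervening on bias: level = 3*bias - 12. Reaching -16 requires bias = -4/3, not an integer.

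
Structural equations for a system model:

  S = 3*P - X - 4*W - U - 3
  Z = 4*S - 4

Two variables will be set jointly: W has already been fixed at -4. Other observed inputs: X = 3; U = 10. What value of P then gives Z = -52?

With W held at -4:
Substituting into the S equation gives S = 3*P.
Substituting into the Z equation gives Z = 12*P - 4.
Solve 12*P - 4 = -52: P = (-52 + 4) / 12 = -4.

P = -4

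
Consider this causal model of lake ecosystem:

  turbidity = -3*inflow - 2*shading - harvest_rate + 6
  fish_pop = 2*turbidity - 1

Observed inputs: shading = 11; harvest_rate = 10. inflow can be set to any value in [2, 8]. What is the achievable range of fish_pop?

-101 to -65

Substituting into the turbidity equation gives turbidity = -3*inflow - 26.
Substituting into the fish_pop equation gives fish_pop = -6*inflow - 53.
Linear in inflow, so extremes are at the endpoints: inflow = 2 gives fish_pop = -65; inflow = 8 gives fish_pop = -101.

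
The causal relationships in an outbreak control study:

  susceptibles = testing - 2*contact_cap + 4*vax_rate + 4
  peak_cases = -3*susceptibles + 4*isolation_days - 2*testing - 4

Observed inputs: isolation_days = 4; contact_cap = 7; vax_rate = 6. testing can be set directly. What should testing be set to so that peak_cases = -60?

testing = 6

Substituting into the susceptibles equation gives susceptibles = testing + 14.
This gives peak_cases = -5*testing - 30.
Solve -5*testing - 30 = -60: testing = (-60 + 30) / -5 = 6.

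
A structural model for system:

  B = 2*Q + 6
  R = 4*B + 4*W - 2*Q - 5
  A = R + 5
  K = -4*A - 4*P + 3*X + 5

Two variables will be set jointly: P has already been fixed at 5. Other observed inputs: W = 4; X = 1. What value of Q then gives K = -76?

With P held at 5:
Substituting into the R equation gives R = 6*Q + 35.
Substituting into the A equation gives A = 6*Q + 40.
K becomes -24*Q - 172.
Solve -24*Q - 172 = -76: Q = (-76 + 172) / -24 = -4.

Q = -4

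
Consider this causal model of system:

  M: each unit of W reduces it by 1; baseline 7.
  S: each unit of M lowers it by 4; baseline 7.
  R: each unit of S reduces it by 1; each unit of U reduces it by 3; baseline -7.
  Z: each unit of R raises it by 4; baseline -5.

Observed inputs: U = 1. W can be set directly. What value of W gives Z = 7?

W = 2

Substituting into the S equation gives S = 4*W - 21.
So R = -4*W + 11.
Substituting into the Z equation gives Z = -16*W + 39.
Solve -16*W + 39 = 7: W = (7 - 39) / -16 = 2.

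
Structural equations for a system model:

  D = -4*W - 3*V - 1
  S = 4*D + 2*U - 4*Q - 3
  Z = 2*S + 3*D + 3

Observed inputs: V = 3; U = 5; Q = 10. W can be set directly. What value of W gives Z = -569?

W = 9

Substituting into the D equation gives D = -4*W - 10.
Substituting into the S equation gives S = -16*W - 73.
Z becomes -44*W - 173.
Solve -44*W - 173 = -569: W = (-569 + 173) / -44 = 9.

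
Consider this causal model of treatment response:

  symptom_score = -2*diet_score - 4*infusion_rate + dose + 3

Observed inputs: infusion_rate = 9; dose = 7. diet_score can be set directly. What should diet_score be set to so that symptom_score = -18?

Substituting into the symptom_score equation gives symptom_score = -2*diet_score - 26.
Solve -2*diet_score - 26 = -18: diet_score = (-18 + 26) / -2 = -4.

diet_score = -4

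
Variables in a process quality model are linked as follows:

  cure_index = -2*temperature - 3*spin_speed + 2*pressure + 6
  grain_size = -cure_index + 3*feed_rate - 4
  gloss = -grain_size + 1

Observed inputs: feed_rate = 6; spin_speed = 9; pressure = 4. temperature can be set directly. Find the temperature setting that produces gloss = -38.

temperature = 6

Substituting into the cure_index equation gives cure_index = -2*temperature - 13.
Substituting into the grain_size equation gives grain_size = 2*temperature + 27.
gloss becomes -2*temperature - 26.
Solve -2*temperature - 26 = -38: temperature = (-38 + 26) / -2 = 6.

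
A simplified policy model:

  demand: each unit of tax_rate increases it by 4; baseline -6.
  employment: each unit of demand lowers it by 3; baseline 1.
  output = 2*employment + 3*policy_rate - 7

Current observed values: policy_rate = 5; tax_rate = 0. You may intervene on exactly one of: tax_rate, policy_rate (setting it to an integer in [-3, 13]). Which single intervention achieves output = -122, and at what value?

set tax_rate = 7

Intervening on tax_rate: with other inputs at their observed values, output = -24*tax_rate + 46. Solving for -122 gives tax_rate = 7, within [-3, 13].
Intervening on policy_rate: output = 3*policy_rate + 31. Reaching -122 requires policy_rate = -51, outside [-3, 13].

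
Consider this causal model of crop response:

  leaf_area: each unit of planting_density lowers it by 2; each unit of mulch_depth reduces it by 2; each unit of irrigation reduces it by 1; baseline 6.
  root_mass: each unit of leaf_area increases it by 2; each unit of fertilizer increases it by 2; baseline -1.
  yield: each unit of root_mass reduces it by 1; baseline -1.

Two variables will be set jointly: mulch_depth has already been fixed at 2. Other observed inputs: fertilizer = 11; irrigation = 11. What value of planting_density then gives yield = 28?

With mulch_depth held at 2:
Substituting into the leaf_area equation gives leaf_area = -2*planting_density - 9.
Substituting into the root_mass equation gives root_mass = -4*planting_density + 3.
Substituting into the yield equation gives yield = 4*planting_density - 4.
Solve 4*planting_density - 4 = 28: planting_density = (28 + 4) / 4 = 8.

planting_density = 8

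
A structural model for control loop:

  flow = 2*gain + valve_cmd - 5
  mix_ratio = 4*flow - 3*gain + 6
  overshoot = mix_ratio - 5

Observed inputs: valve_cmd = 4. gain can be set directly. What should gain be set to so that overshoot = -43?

gain = -8

Substituting into the flow equation gives flow = 2*gain - 1.
So mix_ratio = 5*gain + 2.
Substituting into the overshoot equation gives overshoot = 5*gain - 3.
Solve 5*gain - 3 = -43: gain = (-43 + 3) / 5 = -8.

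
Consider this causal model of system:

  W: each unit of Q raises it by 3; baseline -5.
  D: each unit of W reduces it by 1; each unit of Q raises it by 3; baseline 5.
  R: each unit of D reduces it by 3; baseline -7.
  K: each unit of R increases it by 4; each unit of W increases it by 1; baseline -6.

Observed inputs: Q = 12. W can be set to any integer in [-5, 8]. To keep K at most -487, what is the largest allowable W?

W = 3

Intervening on W fixes its value directly, overriding its dependence on Q.
Substituting into the D equation gives D = -W + 41.
So R = 3*W - 130.
K becomes 13*W - 526.
Require 13*W - 526 ≤ -487, so W ≤ 3.
The largest integer in [-5, 8] satisfying this is 3.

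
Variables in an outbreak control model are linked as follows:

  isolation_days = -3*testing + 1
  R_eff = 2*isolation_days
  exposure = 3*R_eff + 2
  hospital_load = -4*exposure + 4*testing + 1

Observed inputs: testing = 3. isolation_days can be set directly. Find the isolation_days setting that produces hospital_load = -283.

Intervening on isolation_days fixes its value directly, overriding its dependence on testing.
Substituting into the exposure equation gives exposure = 6*isolation_days + 2.
Substituting into the hospital_load equation gives hospital_load = -24*isolation_days + 5.
Solve -24*isolation_days + 5 = -283: isolation_days = (-283 - 5) / -24 = 12.

isolation_days = 12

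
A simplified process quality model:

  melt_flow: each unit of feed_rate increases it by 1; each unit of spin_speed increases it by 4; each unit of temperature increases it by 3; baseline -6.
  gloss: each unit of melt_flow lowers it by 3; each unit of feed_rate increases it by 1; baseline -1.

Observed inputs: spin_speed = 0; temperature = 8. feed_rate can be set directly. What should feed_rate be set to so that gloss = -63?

feed_rate = 4

Substituting into the melt_flow equation gives melt_flow = feed_rate + 18.
Substituting into the gloss equation gives gloss = -2*feed_rate - 55.
Solve -2*feed_rate - 55 = -63: feed_rate = (-63 + 55) / -2 = 4.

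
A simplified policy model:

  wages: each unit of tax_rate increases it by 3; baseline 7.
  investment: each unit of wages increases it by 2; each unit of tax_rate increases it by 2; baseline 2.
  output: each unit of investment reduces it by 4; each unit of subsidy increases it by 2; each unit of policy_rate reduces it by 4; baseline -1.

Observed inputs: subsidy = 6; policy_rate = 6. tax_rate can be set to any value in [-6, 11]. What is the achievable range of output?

Substituting into the investment equation gives investment = 8*tax_rate + 16.
Substituting into the output equation gives output = -32*tax_rate - 77.
Linear in tax_rate, so extremes are at the endpoints: tax_rate = -6 gives output = 115; tax_rate = 11 gives output = -429.

-429 to 115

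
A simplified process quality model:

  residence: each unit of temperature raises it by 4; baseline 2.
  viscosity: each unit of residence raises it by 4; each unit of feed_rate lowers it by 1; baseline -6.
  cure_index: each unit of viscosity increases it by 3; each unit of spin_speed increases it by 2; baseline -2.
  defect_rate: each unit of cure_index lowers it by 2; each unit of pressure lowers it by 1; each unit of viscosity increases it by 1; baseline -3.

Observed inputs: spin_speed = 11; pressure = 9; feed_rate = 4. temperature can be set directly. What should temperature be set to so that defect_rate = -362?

Substituting into the viscosity equation gives viscosity = 16*temperature - 2.
Substituting into the cure_index equation gives cure_index = 48*temperature + 14.
This gives defect_rate = -80*temperature - 42.
Solve -80*temperature - 42 = -362: temperature = (-362 + 42) / -80 = 4.

temperature = 4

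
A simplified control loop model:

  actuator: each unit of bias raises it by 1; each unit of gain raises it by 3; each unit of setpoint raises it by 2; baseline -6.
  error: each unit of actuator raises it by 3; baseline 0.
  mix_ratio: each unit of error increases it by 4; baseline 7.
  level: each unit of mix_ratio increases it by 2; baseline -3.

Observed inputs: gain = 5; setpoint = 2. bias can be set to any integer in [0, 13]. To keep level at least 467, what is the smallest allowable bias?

bias = 6

Substituting into the actuator equation gives actuator = bias + 13.
This gives error = 3*bias + 39.
So mix_ratio = 12*bias + 163.
Substituting into the level equation gives level = 24*bias + 323.
Require 24*bias + 323 ≥ 467, so bias ≥ 6.
The smallest integer in [0, 13] satisfying this is 6.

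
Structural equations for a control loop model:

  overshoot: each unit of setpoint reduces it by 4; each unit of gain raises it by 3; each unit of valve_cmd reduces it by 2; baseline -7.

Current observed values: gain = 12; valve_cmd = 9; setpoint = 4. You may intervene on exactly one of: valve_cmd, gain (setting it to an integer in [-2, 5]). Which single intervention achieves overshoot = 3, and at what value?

Intervening on valve_cmd: with other inputs at their observed values, overshoot = -2*valve_cmd + 13. Solving for 3 gives valve_cmd = 5, within [-2, 5].
Intervening on gain: overshoot = 3*gain - 41. Reaching 3 requires gain = 44/3, not an integer.

set valve_cmd = 5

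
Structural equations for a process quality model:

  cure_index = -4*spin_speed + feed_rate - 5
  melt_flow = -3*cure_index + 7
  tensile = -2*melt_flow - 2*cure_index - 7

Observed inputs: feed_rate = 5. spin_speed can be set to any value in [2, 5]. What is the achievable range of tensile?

-101 to -53

Substituting into the cure_index equation gives cure_index = -4*spin_speed.
Substituting into the melt_flow equation gives melt_flow = 12*spin_speed + 7.
Substituting into the tensile equation gives tensile = -16*spin_speed - 21.
Linear in spin_speed, so extremes are at the endpoints: spin_speed = 2 gives tensile = -53; spin_speed = 5 gives tensile = -101.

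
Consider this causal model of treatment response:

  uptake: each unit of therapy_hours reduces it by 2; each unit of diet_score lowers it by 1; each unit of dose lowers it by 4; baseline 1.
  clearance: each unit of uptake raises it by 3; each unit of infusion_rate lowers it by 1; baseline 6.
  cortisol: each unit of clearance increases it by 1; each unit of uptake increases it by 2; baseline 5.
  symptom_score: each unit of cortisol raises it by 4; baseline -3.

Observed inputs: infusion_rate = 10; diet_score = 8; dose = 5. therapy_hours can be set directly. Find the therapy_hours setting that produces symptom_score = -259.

Substituting into the uptake equation gives uptake = -2*therapy_hours - 27.
Substituting into the clearance equation gives clearance = -6*therapy_hours - 85.
This gives cortisol = -10*therapy_hours - 134.
Substituting into the symptom_score equation gives symptom_score = -40*therapy_hours - 539.
Solve -40*therapy_hours - 539 = -259: therapy_hours = (-259 + 539) / -40 = -7.

therapy_hours = -7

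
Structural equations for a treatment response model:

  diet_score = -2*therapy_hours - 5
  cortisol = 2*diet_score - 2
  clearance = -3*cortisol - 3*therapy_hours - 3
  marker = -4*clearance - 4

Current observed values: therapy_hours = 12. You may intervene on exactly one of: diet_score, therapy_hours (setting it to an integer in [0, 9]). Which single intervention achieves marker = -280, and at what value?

set therapy_hours = 4

Intervening on diet_score: marker = 24*diet_score + 128. Reaching -280 requires diet_score = -17, outside [0, 9].
Intervening on therapy_hours: with other inputs at their observed values, marker = -36*therapy_hours - 136. Solving for -280 gives therapy_hours = 4, within [0, 9].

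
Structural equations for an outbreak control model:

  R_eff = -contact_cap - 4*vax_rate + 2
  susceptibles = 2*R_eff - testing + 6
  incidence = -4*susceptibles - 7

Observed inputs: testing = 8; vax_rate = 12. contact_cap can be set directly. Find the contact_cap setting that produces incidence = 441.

Substituting into the R_eff equation gives R_eff = -contact_cap - 46.
Substituting into the susceptibles equation gives susceptibles = -2*contact_cap - 94.
Substituting into the incidence equation gives incidence = 8*contact_cap + 369.
Solve 8*contact_cap + 369 = 441: contact_cap = (441 - 369) / 8 = 9.

contact_cap = 9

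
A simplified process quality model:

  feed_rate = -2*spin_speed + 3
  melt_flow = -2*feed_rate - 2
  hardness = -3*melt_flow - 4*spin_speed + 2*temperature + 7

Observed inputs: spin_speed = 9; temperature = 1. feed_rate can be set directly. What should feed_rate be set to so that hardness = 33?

Intervening on feed_rate fixes its value directly, overriding its dependence on spin_speed.
Substituting into the hardness equation gives hardness = 6*feed_rate - 21.
Solve 6*feed_rate - 21 = 33: feed_rate = (33 + 21) / 6 = 9.

feed_rate = 9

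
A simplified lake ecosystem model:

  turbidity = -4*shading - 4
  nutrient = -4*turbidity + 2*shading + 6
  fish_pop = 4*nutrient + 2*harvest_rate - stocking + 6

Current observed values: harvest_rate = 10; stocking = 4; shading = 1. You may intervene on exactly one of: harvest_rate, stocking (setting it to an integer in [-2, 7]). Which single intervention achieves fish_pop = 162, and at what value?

Intervening on harvest_rate: with other inputs at their observed values, fish_pop = 2*harvest_rate + 162. Solving for 162 gives harvest_rate = 0, within [-2, 7].
Intervening on stocking: fish_pop = -stocking + 186. Reaching 162 requires stocking = 24, outside [-2, 7].

set harvest_rate = 0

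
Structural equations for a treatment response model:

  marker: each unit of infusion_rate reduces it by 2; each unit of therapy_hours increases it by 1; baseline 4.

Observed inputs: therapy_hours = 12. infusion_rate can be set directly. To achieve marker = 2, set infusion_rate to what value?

Substituting into the marker equation gives marker = -2*infusion_rate + 16.
Solve -2*infusion_rate + 16 = 2: infusion_rate = (2 - 16) / -2 = 7.

infusion_rate = 7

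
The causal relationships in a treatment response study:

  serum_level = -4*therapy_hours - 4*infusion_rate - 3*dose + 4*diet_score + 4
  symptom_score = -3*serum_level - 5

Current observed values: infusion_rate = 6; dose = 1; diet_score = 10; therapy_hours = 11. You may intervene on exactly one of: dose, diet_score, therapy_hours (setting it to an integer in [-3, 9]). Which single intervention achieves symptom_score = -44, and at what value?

Intervening on dose: symptom_score = 9*dose + 67. Reaching -44 requires dose = -37/3, not an integer.
Intervening on diet_score: symptom_score = -12*diet_score + 196. Reaching -44 requires diet_score = 20, outside [-3, 9].
Intervening on therapy_hours: with other inputs at their observed values, symptom_score = 12*therapy_hours - 56. Solving for -44 gives therapy_hours = 1, within [-3, 9].

set therapy_hours = 1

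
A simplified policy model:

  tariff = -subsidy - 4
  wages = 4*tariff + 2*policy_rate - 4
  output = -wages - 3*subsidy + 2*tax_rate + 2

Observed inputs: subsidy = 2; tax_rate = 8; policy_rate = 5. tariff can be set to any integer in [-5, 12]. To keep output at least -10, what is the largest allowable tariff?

tariff = 4

Intervening on tariff fixes its value directly, overriding its dependence on subsidy.
Substituting into the wages equation gives wages = 4*tariff + 6.
Substituting into the output equation gives output = -4*tariff + 6.
Require -4*tariff + 6 ≥ -10, so tariff ≤ 4.
The largest integer in [-5, 12] satisfying this is 4.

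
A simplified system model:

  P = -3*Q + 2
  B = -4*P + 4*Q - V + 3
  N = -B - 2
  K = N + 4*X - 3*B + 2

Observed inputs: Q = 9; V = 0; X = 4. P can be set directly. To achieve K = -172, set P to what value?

P = -2

Intervening on P fixes its value directly, overriding its dependence on Q.
Substituting into the B equation gives B = -4*P + 39.
So N = 4*P - 41.
So K = 16*P - 140.
Solve 16*P - 140 = -172: P = (-172 + 140) / 16 = -2.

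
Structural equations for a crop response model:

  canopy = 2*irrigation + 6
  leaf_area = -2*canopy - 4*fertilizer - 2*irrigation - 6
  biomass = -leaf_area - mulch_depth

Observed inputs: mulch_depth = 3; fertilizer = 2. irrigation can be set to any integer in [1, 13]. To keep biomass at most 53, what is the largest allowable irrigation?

Substituting into the leaf_area equation gives leaf_area = -6*irrigation - 26.
Substituting into the biomass equation gives biomass = 6*irrigation + 23.
Require 6*irrigation + 23 ≤ 53, so irrigation ≤ 5.
The largest integer in [1, 13] satisfying this is 5.

irrigation = 5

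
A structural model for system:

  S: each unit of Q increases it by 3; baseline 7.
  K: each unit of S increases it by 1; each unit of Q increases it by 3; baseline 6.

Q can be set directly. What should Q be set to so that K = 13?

Substituting into the K equation gives K = 6*Q + 13.
Solve 6*Q + 13 = 13: Q = (13 - 13) / 6 = 0.

Q = 0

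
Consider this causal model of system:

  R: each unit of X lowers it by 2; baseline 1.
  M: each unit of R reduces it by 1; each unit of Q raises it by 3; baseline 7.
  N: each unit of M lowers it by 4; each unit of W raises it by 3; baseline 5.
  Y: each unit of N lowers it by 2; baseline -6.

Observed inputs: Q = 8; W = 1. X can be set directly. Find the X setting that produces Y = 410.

Substituting into the M equation gives M = 2*X + 30.
Substituting into the N equation gives N = -8*X - 112.
Substituting into the Y equation gives Y = 16*X + 218.
Solve 16*X + 218 = 410: X = (410 - 218) / 16 = 12.

X = 12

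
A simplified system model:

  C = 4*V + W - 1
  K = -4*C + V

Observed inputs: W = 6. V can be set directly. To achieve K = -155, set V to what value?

Substituting into the C equation gives C = 4*V + 5.
So K = -15*V - 20.
Solve -15*V - 20 = -155: V = (-155 + 20) / -15 = 9.

V = 9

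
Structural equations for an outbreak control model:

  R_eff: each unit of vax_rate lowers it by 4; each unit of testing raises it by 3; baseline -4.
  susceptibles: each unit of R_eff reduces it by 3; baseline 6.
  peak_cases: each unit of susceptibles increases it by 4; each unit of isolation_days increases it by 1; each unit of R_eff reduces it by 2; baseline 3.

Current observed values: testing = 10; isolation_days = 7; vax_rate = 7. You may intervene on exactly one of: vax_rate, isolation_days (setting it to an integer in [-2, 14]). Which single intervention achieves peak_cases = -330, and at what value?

Intervening on vax_rate: with other inputs at their observed values, peak_cases = 56*vax_rate - 330. Solving for -330 gives vax_rate = 0, within [-2, 14].
Intervening on isolation_days: peak_cases = isolation_days + 55. Reaching -330 requires isolation_days = -385, outside [-2, 14].

set vax_rate = 0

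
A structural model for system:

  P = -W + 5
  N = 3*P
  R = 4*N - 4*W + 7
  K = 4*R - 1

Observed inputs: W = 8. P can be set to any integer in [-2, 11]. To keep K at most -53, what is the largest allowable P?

P = 1

Intervening on P fixes its value directly, overriding its dependence on W.
Substituting into the R equation gives R = 12*P - 25.
Substituting into the K equation gives K = 48*P - 101.
Require 48*P - 101 ≤ -53, so P ≤ 1.
The largest integer in [-2, 11] satisfying this is 1.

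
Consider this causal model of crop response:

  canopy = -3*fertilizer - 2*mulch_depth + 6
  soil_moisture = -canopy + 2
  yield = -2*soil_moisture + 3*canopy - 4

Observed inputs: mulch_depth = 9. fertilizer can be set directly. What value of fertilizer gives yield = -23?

fertilizer = -3

Substituting into the canopy equation gives canopy = -3*fertilizer - 12.
Substituting into the soil_moisture equation gives soil_moisture = 3*fertilizer + 14.
So yield = -15*fertilizer - 68.
Solve -15*fertilizer - 68 = -23: fertilizer = (-23 + 68) / -15 = -3.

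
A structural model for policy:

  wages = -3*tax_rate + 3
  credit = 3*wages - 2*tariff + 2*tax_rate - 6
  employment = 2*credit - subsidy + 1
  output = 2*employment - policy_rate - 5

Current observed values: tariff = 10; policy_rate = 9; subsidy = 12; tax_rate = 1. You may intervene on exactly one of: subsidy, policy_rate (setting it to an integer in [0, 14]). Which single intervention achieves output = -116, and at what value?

set subsidy = 4

Intervening on subsidy: with other inputs at their observed values, output = -2*subsidy - 108. Solving for -116 gives subsidy = 4, within [0, 14].
Intervening on policy_rate: output = -policy_rate - 123. Reaching -116 requires policy_rate = -7, outside [0, 14].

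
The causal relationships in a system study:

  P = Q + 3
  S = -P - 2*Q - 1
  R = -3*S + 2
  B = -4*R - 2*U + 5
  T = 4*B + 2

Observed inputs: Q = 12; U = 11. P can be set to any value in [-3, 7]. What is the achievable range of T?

Intervening on P fixes its value directly, overriding its dependence on Q.
Substituting into the S equation gives S = -P - 25.
Substituting into the R equation gives R = 3*P + 77.
Substituting into the B equation gives B = -12*P - 325.
Substituting into the T equation gives T = -48*P - 1298.
Linear in P, so extremes are at the endpoints: P = -3 gives T = -1154; P = 7 gives T = -1634.

-1634 to -1154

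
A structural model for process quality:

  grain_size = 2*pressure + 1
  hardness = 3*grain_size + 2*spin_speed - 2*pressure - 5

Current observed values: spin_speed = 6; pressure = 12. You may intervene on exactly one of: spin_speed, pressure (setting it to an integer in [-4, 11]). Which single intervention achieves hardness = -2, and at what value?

Intervening on spin_speed: hardness = 2*spin_speed + 46. Reaching -2 requires spin_speed = -24, outside [-4, 11].
Intervening on pressure: with other inputs at their observed values, hardness = 4*pressure + 10. Solving for -2 gives pressure = -3, within [-4, 11].

set pressure = -3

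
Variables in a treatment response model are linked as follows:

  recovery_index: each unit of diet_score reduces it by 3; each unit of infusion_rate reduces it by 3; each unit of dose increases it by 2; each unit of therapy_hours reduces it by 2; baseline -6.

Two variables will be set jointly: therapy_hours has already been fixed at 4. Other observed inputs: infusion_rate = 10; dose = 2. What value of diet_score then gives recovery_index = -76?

diet_score = 12

With therapy_hours held at 4:
Substituting into the recovery_index equation gives recovery_index = -3*diet_score - 40.
Solve -3*diet_score - 40 = -76: diet_score = (-76 + 40) / -3 = 12.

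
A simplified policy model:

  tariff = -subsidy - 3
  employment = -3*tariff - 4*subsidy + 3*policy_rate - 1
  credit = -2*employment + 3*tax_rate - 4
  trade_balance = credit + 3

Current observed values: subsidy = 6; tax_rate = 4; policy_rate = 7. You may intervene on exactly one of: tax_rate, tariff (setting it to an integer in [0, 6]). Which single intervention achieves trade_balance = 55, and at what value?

set tariff = 6

Intervening on tax_rate: trade_balance = 3*tax_rate - 47. Reaching 55 requires tax_rate = 34, outside [0, 6].
Intervening on tariff: with other inputs at their observed values, trade_balance = 6*tariff + 19. Solving for 55 gives tariff = 6, within [0, 6].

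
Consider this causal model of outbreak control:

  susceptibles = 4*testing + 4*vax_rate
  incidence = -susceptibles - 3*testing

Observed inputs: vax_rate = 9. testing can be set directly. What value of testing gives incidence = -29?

testing = -1

Substituting into the susceptibles equation gives susceptibles = 4*testing + 36.
Substituting into the incidence equation gives incidence = -7*testing - 36.
Solve -7*testing - 36 = -29: testing = (-29 + 36) / -7 = -1.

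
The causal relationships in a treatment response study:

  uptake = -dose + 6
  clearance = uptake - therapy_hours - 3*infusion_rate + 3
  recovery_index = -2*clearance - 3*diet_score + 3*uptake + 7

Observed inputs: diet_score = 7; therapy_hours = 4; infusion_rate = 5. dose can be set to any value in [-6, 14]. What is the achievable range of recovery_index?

Substituting into the clearance equation gives clearance = -dose - 10.
Substituting into the recovery_index equation gives recovery_index = -dose + 24.
Linear in dose, so extremes are at the endpoints: dose = -6 gives recovery_index = 30; dose = 14 gives recovery_index = 10.

10 to 30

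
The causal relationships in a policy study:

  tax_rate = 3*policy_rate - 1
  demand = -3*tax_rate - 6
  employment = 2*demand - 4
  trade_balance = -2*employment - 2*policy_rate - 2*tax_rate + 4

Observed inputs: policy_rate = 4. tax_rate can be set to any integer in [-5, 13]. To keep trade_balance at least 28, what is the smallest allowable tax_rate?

tax_rate = 0

Intervening on tax_rate fixes its value directly, overriding its dependence on policy_rate.
Substituting into the employment equation gives employment = -6*tax_rate - 16.
Substituting into the trade_balance equation gives trade_balance = 10*tax_rate + 28.
Require 10*tax_rate + 28 ≥ 28, so tax_rate ≥ 0.
The smallest integer in [-5, 13] satisfying this is 0.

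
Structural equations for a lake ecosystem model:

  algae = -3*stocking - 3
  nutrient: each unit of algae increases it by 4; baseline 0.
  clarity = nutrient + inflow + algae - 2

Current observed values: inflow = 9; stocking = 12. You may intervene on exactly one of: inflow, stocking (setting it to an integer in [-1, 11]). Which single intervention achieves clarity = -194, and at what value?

Intervening on inflow: with other inputs at their observed values, clarity = inflow - 197. Solving for -194 gives inflow = 3, within [-1, 11].
Intervening on stocking: clarity = -15*stocking - 8. Reaching -194 requires stocking = 62/5, not an integer.

set inflow = 3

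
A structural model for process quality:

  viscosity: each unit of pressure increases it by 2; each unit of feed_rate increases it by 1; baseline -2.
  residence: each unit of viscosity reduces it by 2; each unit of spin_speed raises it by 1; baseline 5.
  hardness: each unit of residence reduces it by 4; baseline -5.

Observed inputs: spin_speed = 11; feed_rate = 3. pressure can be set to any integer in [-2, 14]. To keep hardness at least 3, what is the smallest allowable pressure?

pressure = 4

Substituting into the viscosity equation gives viscosity = 2*pressure + 1.
residence becomes -4*pressure + 14.
So hardness = 16*pressure - 61.
Require 16*pressure - 61 ≥ 3, so pressure ≥ 4.
The smallest integer in [-2, 14] satisfying this is 4.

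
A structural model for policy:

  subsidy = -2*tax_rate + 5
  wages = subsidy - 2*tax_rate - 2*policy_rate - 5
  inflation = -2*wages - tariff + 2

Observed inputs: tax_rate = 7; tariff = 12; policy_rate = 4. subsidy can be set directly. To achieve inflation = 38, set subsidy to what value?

Intervening on subsidy fixes its value directly, overriding its dependence on tax_rate.
Substituting into the wages equation gives wages = subsidy - 27.
Substituting into the inflation equation gives inflation = -2*subsidy + 44.
Solve -2*subsidy + 44 = 38: subsidy = (38 - 44) / -2 = 3.

subsidy = 3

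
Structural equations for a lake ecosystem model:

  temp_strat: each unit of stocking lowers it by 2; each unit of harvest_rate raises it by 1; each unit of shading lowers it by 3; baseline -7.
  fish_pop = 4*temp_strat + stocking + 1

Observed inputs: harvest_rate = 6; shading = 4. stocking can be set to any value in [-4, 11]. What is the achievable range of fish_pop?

-128 to -23

Substituting into the temp_strat equation gives temp_strat = -2*stocking - 13.
fish_pop becomes -7*stocking - 51.
Linear in stocking, so extremes are at the endpoints: stocking = -4 gives fish_pop = -23; stocking = 11 gives fish_pop = -128.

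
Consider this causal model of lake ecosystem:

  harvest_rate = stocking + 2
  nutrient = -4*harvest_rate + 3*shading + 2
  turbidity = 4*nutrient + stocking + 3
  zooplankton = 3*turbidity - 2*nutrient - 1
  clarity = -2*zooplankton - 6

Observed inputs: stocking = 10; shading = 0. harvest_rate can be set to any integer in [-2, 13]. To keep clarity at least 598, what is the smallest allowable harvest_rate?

Intervening on harvest_rate fixes its value directly, overriding its dependence on stocking.
Substituting into the nutrient equation gives nutrient = -4*harvest_rate + 2.
Substituting into the turbidity equation gives turbidity = -16*harvest_rate + 21.
This gives zooplankton = -40*harvest_rate + 58.
This gives clarity = 80*harvest_rate - 122.
Require 80*harvest_rate - 122 ≥ 598, so harvest_rate ≥ 9.
The smallest integer in [-2, 13] satisfying this is 9.

harvest_rate = 9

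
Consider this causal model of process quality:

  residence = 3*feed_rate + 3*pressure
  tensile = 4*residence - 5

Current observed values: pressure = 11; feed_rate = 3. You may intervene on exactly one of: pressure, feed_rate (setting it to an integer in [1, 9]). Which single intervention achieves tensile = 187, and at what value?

Intervening on pressure: tensile = 12*pressure + 31. Reaching 187 requires pressure = 13, outside [1, 9].
Intervening on feed_rate: with other inputs at their observed values, tensile = 12*feed_rate + 127. Solving for 187 gives feed_rate = 5, within [1, 9].

set feed_rate = 5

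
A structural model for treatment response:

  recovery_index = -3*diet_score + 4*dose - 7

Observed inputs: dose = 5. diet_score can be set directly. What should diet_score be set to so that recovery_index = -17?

diet_score = 10

Substituting into the recovery_index equation gives recovery_index = -3*diet_score + 13.
Solve -3*diet_score + 13 = -17: diet_score = (-17 - 13) / -3 = 10.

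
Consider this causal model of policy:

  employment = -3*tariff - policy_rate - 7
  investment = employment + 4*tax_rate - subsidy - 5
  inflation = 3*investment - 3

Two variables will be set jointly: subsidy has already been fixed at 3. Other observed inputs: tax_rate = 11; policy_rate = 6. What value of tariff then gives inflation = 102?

With subsidy held at 3:
Substituting into the employment equation gives employment = -3*tariff - 13.
investment becomes -3*tariff + 23.
Substituting into the inflation equation gives inflation = -9*tariff + 66.
Solve -9*tariff + 66 = 102: tariff = (102 - 66) / -9 = -4.

tariff = -4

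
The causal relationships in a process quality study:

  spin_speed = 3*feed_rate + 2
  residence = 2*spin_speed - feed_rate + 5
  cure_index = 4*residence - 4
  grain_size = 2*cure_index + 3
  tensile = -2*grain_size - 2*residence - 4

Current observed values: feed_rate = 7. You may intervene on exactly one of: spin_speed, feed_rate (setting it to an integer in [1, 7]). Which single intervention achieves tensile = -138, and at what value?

set spin_speed = 5

Intervening on spin_speed: with other inputs at their observed values, tensile = -36*spin_speed + 42. Solving for -138 gives spin_speed = 5, within [1, 7].
Intervening on feed_rate: tensile = -90*feed_rate - 156. Reaching -138 requires feed_rate = -1/5, not an integer.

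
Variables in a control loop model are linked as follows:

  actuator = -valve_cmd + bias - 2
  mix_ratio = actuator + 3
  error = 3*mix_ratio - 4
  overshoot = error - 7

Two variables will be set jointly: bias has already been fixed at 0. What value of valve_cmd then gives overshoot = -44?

valve_cmd = 12

With bias held at 0:
Substituting into the actuator equation gives actuator = -valve_cmd - 2.
This gives mix_ratio = -valve_cmd + 1.
Substituting into the error equation gives error = -3*valve_cmd - 1.
Substituting into the overshoot equation gives overshoot = -3*valve_cmd - 8.
Solve -3*valve_cmd - 8 = -44: valve_cmd = (-44 + 8) / -3 = 12.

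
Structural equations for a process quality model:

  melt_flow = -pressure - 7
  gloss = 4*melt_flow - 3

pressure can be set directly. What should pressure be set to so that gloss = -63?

pressure = 8

Substituting into the gloss equation gives gloss = -4*pressure - 31.
Solve -4*pressure - 31 = -63: pressure = (-63 + 31) / -4 = 8.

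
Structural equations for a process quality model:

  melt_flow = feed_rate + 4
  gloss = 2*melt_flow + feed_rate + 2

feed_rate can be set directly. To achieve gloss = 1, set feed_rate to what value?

feed_rate = -3

Substituting into the gloss equation gives gloss = 3*feed_rate + 10.
Solve 3*feed_rate + 10 = 1: feed_rate = (1 - 10) / 3 = -3.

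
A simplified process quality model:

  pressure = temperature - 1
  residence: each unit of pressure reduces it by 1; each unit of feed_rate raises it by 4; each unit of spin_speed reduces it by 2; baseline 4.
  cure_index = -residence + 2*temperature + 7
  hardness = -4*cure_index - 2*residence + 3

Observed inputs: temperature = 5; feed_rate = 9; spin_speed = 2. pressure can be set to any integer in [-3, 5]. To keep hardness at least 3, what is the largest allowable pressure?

Intervening on pressure fixes its value directly, overriding its dependence on temperature.
Substituting into the residence equation gives residence = -pressure + 36.
Substituting into the cure_index equation gives cure_index = pressure - 19.
hardness becomes -2*pressure + 7.
Require -2*pressure + 7 ≥ 3, so pressure ≤ 2.
The largest integer in [-3, 5] satisfying this is 2.

pressure = 2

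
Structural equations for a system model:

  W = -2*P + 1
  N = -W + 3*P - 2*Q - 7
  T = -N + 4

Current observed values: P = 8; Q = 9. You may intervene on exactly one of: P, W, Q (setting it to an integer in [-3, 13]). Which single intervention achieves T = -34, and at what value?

Intervening on P: T = -5*P + 30. Reaching -34 requires P = 64/5, not an integer.
Intervening on W: T = W + 5. Reaching -34 requires W = -39, outside [-3, 13].
Intervening on Q: with other inputs at their observed values, T = 2*Q - 28. Solving for -34 gives Q = -3, within [-3, 13].

set Q = -3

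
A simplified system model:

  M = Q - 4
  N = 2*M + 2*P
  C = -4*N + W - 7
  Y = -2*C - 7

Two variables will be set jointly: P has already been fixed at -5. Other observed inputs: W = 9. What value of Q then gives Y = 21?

Q = 11

With P held at -5:
Substituting into the N equation gives N = 2*Q - 18.
This gives C = -8*Q + 74.
Y becomes 16*Q - 155.
Solve 16*Q - 155 = 21: Q = (21 + 155) / 16 = 11.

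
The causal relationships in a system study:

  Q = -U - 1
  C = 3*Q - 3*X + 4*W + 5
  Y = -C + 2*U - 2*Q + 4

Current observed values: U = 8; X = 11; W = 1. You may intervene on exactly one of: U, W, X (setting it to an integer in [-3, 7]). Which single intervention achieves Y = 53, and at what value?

set X = -1

Intervening on U: Y = 7*U + 33. Reaching 53 requires U = 20/7, not an integer.
Intervening on W: Y = -4*W + 93. Reaching 53 requires W = 10, outside [-3, 7].
Intervening on X: with other inputs at their observed values, Y = 3*X + 56. Solving for 53 gives X = -1, within [-3, 7].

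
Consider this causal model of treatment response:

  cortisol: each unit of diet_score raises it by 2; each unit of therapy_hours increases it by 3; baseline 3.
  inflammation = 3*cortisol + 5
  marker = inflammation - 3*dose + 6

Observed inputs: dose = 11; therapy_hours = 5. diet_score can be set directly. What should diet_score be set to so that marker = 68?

diet_score = 6

Substituting into the cortisol equation gives cortisol = 2*diet_score + 18.
Substituting into the inflammation equation gives inflammation = 6*diet_score + 59.
So marker = 6*diet_score + 32.
Solve 6*diet_score + 32 = 68: diet_score = (68 - 32) / 6 = 6.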